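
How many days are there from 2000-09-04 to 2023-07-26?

Day-of-year of September 4, 2000: 248.
Day-of-year of July 26, 2023: 207.
2000 has 366 days, so 366 − 248 = 118 days remain in 2000.
Full years 2001–2022: 17 common + 5 leap = 17×365 + 5×366 = 8035 days.
Total: 118 + 8035 + 207 = 8360 days.

8360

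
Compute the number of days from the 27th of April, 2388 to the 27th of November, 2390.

944

Day-of-year of April 27, 2388: 118.
Day-of-year of November 27, 2390: 331.
2388 has 366 days, so 366 − 118 = 248 days remain in 2388.
Full years: 2389: 365. Sum = 365.
Total: 248 + 365 + 331 = 944 days.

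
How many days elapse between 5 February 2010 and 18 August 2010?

February 2010: 28 − 5 = 23 days remain (2010 is not a leap year, so February has 28 days).
Then March (31), April (30), May (31), June (30), July (31): 31 + 30 + 31 + 30 + 31 = 153 days.
August 1–18, 2010: 18 days.
Total: 23 + 153 + 18 = 194 days.

194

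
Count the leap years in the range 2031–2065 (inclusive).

9

Years divisible by 4 in [2031, 2065]: 2032, 2036, 2040, 2044, 2048, 2052, 2056, 2060, 2064.
No century exceptions apply. Count: 9.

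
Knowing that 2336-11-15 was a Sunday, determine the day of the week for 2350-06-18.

Sunday

From November 15, 2336 to November 15, 2349: 13 years, of which 3 contain a Feb 29 — 10×365 + 3×366 = 4748 days.
November 2349: 30 − 15 = 15 days remain.
Then December (31), January (31), February 2350 (28), March (31), April (30), May (31): 31 + 31 + 28 + 31 + 30 + 31 = 182 days.
June 1–18, 2350: 18 days.
Residual: 215 days.
Total: 4963 days.
4963 is a multiple of 7, so 2350-06-18 falls on the same weekday: Sunday.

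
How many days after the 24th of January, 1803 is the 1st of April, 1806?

January 24, 1803 → January 24, 1804: 365 days.
January 24, 1804 → January 24, 1805: 366 days (1804 is a leap year).
January 24, 1805 → January 24, 1806: 365 days.
January 1806: 31 − 24 = 7 days remain.
Then February 1806 (28), March (31): 28 + 31 = 59 days.
April 1, 1806: 1 day.
Residual: 67 days.
Total: 1163 days.

1163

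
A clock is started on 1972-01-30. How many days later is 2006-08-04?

12605

Day-of-year of January 30, 1972: 30.
Day-of-year of August 4, 2006: 216.
1972 has 366 days, so 366 − 30 = 336 days remain in 1972.
Full years 1973–2005: 25 common + 8 leap = 25×365 + 8×366 = 12053 days.
Total: 336 + 12053 + 216 = 12605 days.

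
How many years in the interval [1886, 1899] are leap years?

Years divisible by 4 in [1886, 1899]: 1888, 1892, 1896.
No century exceptions apply. Count: 3.

3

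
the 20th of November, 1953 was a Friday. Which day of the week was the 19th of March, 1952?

Wednesday

Count forward from the earlier date (March 19, 1952) to the later (November 20, 1953):
Day-of-year of March 19, 1952: 79.
Day-of-year of November 20, 1953: 324.
1952 has 366 days, so 366 − 79 = 287 days remain in 1952.
Total: 287 + 324 = 611 days.
611 mod 7 = 2, so 2 days before Friday is Wednesday.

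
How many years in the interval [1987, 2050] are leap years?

Years divisible by 4: 1988, 1992, …, 2048 — 16 in all.
2000 is divisible by 400, so still leap.
No century exceptions apply. Count: 16.

16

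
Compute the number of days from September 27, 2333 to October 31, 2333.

34

September 2333: 30 − 27 = 3 days remain.
October 1–31, 2333: 31 days.
Total: 3 + 31 = 34 days.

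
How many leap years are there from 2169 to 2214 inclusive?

Years divisible by 4 in [2169, 2214]: 2172, 2176, 2180, 2184, 2188, 2192, 2196, 2200, 2204, 2208, 2212.
Of these, 2200 is divisible by 100 but not 400, so not leap.
Leap years: 11 − 1 = 10.

10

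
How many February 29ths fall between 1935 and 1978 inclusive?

Years divisible by 4 in [1935, 1978]: 1936, 1940, 1944, 1948, 1952, 1956, 1960, 1964, 1968, 1972, 1976.
No century exceptions apply. Count: 11.

11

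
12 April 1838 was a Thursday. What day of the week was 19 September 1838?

April 1838: 30 − 12 = 18 days remain.
Then May (31), June (30), July (31), August (31): 31 + 30 + 31 + 31 = 123 days.
September 1–19, 1838: 19 days.
Total: 18 + 123 + 19 = 160 days.
160 mod 7 = 6, so 6 days after Thursday is Wednesday.

Wednesday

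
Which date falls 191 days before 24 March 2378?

14 September 2377

Count 191 days before March 24, 2378:
September 2377: 30 − 14 = 16 days remain.
Then October (31), November (30), December (31), January (31), February 2378 (28): 31 + 30 + 31 + 31 + 28 = 151 days.
March 1–24, 2378: 24 days.
Total: 16 + 151 + 24 = 191 days.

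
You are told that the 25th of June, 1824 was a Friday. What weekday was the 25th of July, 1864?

From June 25, 1824 to June 25, 1864: 40 years, of which 10 contain a Feb 29 — 30×365 + 10×366 = 14610 days.
June 1864: 30 − 25 = 5 days remain.
July 1–25, 1864: 25 days.
Residual: 30 days.
Total: 14640 days.
14640 mod 7 = 3, so 3 days after Friday is Monday.

Monday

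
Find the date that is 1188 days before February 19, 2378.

November 19, 2374

Count 1188 days before February 19, 2378:
November 19, 2374 → November 19, 2375: 365 days.
November 19, 2375 → November 19, 2376: 366 days (2376 is a leap year).
November 19, 2376 → November 19, 2377: 365 days.
November 2377: 30 − 19 = 11 days remain.
Then December (31), January (31): 31 + 31 = 62 days.
February 1–19, 2378: 19 days (2378 is not a leap year).
Residual: 92 days.
Total: 1188 days.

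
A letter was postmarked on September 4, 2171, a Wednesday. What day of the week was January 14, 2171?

Count forward from the earlier date (January 14, 2171) to the later (September 4, 2171):
January 2171: 31 − 14 = 17 days remain.
Then February 2171 (28), March (31), April (30), May (31), June (30), July (31), August (31): 28 + 31 + 30 + 31 + 30 + 31 + 31 = 212 days.
September 1–4, 2171: 4 days.
Total: 17 + 212 + 4 = 233 days.
233 mod 7 = 2, so 2 days before Wednesday is Monday.

Monday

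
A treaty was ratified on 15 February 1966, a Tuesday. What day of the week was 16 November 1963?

Count forward from the earlier date (November 16, 1963) to the later (February 15, 1966):
Day-of-year of November 16, 1963: 320.
Day-of-year of February 15, 1966: 46.
1963 has 365 days, so 365 − 320 = 45 days remain in 1963.
Full years: 1964: 366; 1965: 365. Sum = 731.
Total: 45 + 731 + 46 = 822 days.
822 mod 7 = 3, so 3 days before Tuesday is Saturday.

Saturday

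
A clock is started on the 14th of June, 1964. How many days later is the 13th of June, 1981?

From June 14, 1964 to June 14, 1980: 16 years, of which 4 contain a Feb 29 — 12×365 + 4×366 = 5844 days.
June 1980: 30 − 14 = 16 days remain.
Then 11 full months totalling 335 days.
June 1–13, 1981: 13 days.
Residual: 364 days.
Total: 6208 days.

6208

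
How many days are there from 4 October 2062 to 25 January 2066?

Day-of-year of October 4, 2062: 277.
Day-of-year of January 25, 2066: 25.
2062 has 365 days, so 365 − 277 = 88 days remain in 2062.
Full years: 2063: 365; 2064: 366; 2065: 365. Sum = 1096.
Total: 88 + 1096 + 25 = 1209 days.

1209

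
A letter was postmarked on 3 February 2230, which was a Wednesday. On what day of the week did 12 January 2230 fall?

Count forward from the earlier date (January 12, 2230) to the later (February 3, 2230):
January 2230: 31 − 12 = 19 days remain.
February 1–3, 2230: 3 days (2230 is not a leap year).
Total: 19 + 3 = 22 days.
22 mod 7 = 1, so 1 day before Wednesday is Tuesday.

Tuesday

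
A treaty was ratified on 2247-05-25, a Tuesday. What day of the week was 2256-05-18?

Sunday

From May 25, 2247 to May 25, 2255: 8 years, of which 2 contain a Feb 29 — 6×365 + 2×366 = 2922 days.
May 2255: 31 − 25 = 6 days remain.
Then 11 full months totalling 335 days.
May 1–18, 2256: 18 days.
Residual: 359 days.
Total: 3281 days.
3281 mod 7 = 5, so 5 days after Tuesday is Sunday.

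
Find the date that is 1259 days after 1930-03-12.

1933-08-22

Count 1259 days after March 12, 1930:
March 12, 1930 → March 12, 1931: 365 days.
March 12, 1931 → March 12, 1932: 366 days (1932 is a leap year).
March 12, 1932 → March 12, 1933: 365 days.
March 1933: 31 − 12 = 19 days remain.
Then April (30), May (31), June (30), July (31): 30 + 31 + 30 + 31 = 122 days.
August 1–22, 1933: 22 days.
Residual: 163 days.
Total: 1259 days.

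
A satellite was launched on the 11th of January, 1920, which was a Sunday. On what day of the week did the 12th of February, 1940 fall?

Day-of-year of January 11, 1920: 11.
Day-of-year of February 12, 1940: 43.
1920 has 366 days, so 366 − 11 = 355 days remain in 1920.
Full years 1921–1939: 15 common + 4 leap = 15×365 + 4×366 = 6939 days.
Total: 355 + 6939 + 43 = 7337 days.
7337 mod 7 = 1, so 1 day after Sunday is Monday.

Monday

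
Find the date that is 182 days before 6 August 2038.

5 February 2038

Count 182 days before August 6, 2038:
February 2038: 28 − 5 = 23 days remain (2038 is not a leap year, so February has 28 days).
Then March (31), April (30), May (31), June (30), July (31): 31 + 30 + 31 + 30 + 31 = 153 days.
August 1–6, 2038: 6 days.
Total: 23 + 153 + 6 = 182 days.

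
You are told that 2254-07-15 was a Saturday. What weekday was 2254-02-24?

Friday

Count forward from the earlier date (February 24, 2254) to the later (July 15, 2254):
February 2254: 28 − 24 = 4 days remain (2254 is not a leap year, so February has 28 days).
Then March (31), April (30), May (31), June (30): 31 + 30 + 31 + 30 = 122 days.
July 1–15, 2254: 15 days.
Total: 4 + 122 + 15 = 141 days.
141 mod 7 = 1, so 1 day before Saturday is Friday.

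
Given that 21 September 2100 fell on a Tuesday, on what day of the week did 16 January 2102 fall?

Monday

Day-of-year of September 21, 2100: 264.
Day-of-year of January 16, 2102: 16.
2100 has 365 days, so 365 − 264 = 101 days remain in 2100.
Full years: 2101: 365. Sum = 365.
Total: 101 + 365 + 16 = 482 days.
482 mod 7 = 6, so 6 days after Tuesday is Monday.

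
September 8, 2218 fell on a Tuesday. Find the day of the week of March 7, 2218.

Saturday

Count forward from the earlier date (March 7, 2218) to the later (September 8, 2218):
March 2218: 31 − 7 = 24 days remain.
Then April (30), May (31), June (30), July (31), August (31): 30 + 31 + 30 + 31 + 31 = 153 days.
September 1–8, 2218: 8 days.
Total: 24 + 153 + 8 = 185 days.
185 mod 7 = 3, so 3 days before Tuesday is Saturday.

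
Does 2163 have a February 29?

No

2163 is not a leap year.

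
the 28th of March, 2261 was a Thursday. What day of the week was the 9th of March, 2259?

Wednesday

Count forward from the earlier date (March 9, 2259) to the later (March 28, 2261):
Day-of-year of March 9, 2259: 68.
Day-of-year of March 28, 2261: 87.
2259 has 365 days, so 365 − 68 = 297 days remain in 2259.
Full years: 2260: 366. Sum = 366.
Total: 297 + 366 + 87 = 750 days.
750 mod 7 = 1, so 1 day before Thursday is Wednesday.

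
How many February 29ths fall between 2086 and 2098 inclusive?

Years divisible by 4 in [2086, 2098]: 2088, 2092, 2096.
No century exceptions apply. Count: 3.

3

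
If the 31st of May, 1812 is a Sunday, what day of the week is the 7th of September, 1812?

Monday

May 1812: 31 − 31 = 0 days remain.
Then June (30), July (31), August (31): 30 + 31 + 31 = 92 days.
September 1–7, 1812: 7 days.
Total: 0 + 92 + 7 = 99 days.
99 mod 7 = 1, so 1 day after Sunday is Monday.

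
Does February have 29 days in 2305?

2305 is not a leap year.

No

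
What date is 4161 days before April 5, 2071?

November 13, 2059

Count 4161 days before April 5, 2071:
Day-of-year of November 13, 2059: 317.
Day-of-year of April 5, 2071: 95.
2059 has 365 days, so 365 − 317 = 48 days remain in 2059.
Full years 2060–2070: 8 common + 3 leap = 8×365 + 3×366 = 4018 days.
Total: 48 + 4018 + 95 = 4161 days.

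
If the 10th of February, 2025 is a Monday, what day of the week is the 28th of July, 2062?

From February 10, 2025 to February 10, 2062: 37 years, of which 9 contain a Feb 29 — 28×365 + 9×366 = 13514 days.
February 2062: 28 − 10 = 18 days remain (2062 is not a leap year, so February has 28 days).
Then March (31), April (30), May (31), June (30): 31 + 30 + 31 + 30 = 122 days.
July 1–28, 2062: 28 days.
Residual: 168 days.
Total: 13682 days.
13682 mod 7 = 4, so 4 days after Monday is Friday.

Friday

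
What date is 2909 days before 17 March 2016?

30 March 2008

Count 2909 days before March 17, 2016:
Day-of-year of March 30, 2008: 90.
Day-of-year of March 17, 2016: 77.
2008 has 366 days, so 366 − 90 = 276 days remain in 2008.
Full years 2009–2015: 6 common + 1 leap = 6×365 + 1×366 = 2556 days.
Total: 276 + 2556 + 77 = 2909 days.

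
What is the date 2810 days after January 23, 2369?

October 3, 2376

Count 2810 days after January 23, 2369:
From January 23, 2369 to January 23, 2376: 7 years, of which 1 contains a Feb 29 — 6×365 + 1×366 = 2556 days.
January 2376: 31 − 23 = 8 days remain.
Then February 2376 (29), March (31), April (30), May (31), June (30), July (31), August (31), September (30): 29 + 31 + 30 + 31 + 30 + 31 + 31 + 30 = 243 days.
October 1–3, 2376: 3 days.
Residual: 254 days.
Total: 2810 days.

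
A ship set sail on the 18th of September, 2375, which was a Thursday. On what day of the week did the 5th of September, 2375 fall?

Friday

Count forward from the earlier date (September 5, 2375) to the later (September 18, 2375):
Within September 2375: 18 − 5 = 13 days.
13 mod 7 = 6, so 6 days before Thursday is Friday.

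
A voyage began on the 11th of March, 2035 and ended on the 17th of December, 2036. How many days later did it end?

647

Day-of-year of March 11, 2035: 70.
Day-of-year of December 17, 2036: 352.
2035 has 365 days, so 365 − 70 = 295 days remain in 2035.
Total: 295 + 352 = 647 days.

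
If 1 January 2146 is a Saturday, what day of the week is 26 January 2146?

Wednesday

Within January 2146: 26 − 1 = 25 days.
25 mod 7 = 4, so 4 days after Saturday is Wednesday.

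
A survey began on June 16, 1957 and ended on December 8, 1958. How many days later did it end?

June 16, 1957 → June 16, 1958: 365 days.
June 1958: 30 − 16 = 14 days remain.
Then July (31), August (31), September (30), October (31), November (30): 31 + 31 + 30 + 31 + 30 = 153 days.
December 1–8, 1958: 8 days.
Residual: 175 days.
Total: 540 days.

540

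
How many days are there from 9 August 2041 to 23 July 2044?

Day-of-year of August 9, 2041: 221.
Day-of-year of July 23, 2044: 205.
2041 has 365 days, so 365 − 221 = 144 days remain in 2041.
Full years: 2042: 365; 2043: 365. Sum = 730.
Total: 144 + 730 + 205 = 1079 days.

1079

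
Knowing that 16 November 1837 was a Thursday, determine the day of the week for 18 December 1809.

Count forward from the earlier date (December 18, 1809) to the later (November 16, 1837):
From December 18, 1809 to December 18, 1836: 27 years, of which 7 contain a Feb 29 — 20×365 + 7×366 = 9862 days.
December 1836: 31 − 18 = 13 days remain.
Then 10 full months totalling 304 days.
November 1–16, 1837: 16 days.
Residual: 333 days.
Total: 10195 days.
10195 mod 7 = 3, so 3 days before Thursday is Monday.

Monday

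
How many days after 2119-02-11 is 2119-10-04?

February 2119: 28 − 11 = 17 days remain (2119 is not a leap year, so February has 28 days).
Then March (31), April (30), May (31), June (30), July (31), August (31), September (30): 31 + 30 + 31 + 30 + 31 + 31 + 30 = 214 days.
October 1–4, 2119: 4 days.
Total: 17 + 214 + 4 = 235 days.

235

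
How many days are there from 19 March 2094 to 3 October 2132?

From March 19, 2094 to March 19, 2132: 38 years, of which 9 contain a Feb 29 — 29×365 + 9×366 = 13879 days.
(2100 is not a leap year (divisible by 100 but not 400).)
March 2132: 31 − 19 = 12 days remain.
Then April (30), May (31), June (30), July (31), August (31), September (30): 30 + 31 + 30 + 31 + 31 + 30 = 183 days.
October 1–3, 2132: 3 days.
Residual: 198 days.
Total: 14077 days.

14077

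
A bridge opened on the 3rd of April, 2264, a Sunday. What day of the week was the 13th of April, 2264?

Wednesday

Within April 2264: 13 − 3 = 10 days.
10 mod 7 = 3, so 3 days after Sunday is Wednesday.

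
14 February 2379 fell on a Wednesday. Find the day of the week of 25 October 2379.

Thursday

February 2379: 28 − 14 = 14 days remain (2379 is not a leap year, so February has 28 days).
Then March (31), April (30), May (31), June (30), July (31), August (31), September (30): 31 + 30 + 31 + 30 + 31 + 31 + 30 = 214 days.
October 1–25, 2379: 25 days.
Total: 14 + 214 + 25 = 253 days.
253 mod 7 = 1, so 1 day after Wednesday is Thursday.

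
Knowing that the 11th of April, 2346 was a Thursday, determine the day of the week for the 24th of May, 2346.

Friday

April 2346: 30 − 11 = 19 days remain.
May 1–24, 2346: 24 days.
Total: 19 + 24 = 43 days.
43 mod 7 = 1, so 1 day after Thursday is Friday.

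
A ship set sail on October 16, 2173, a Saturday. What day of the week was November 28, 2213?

Sunday

Day-of-year of October 16, 2173: 289.
Day-of-year of November 28, 2213: 332.
2173 has 365 days, so 365 − 289 = 76 days remain in 2173.
Full years 2174–2212: 30 common + 9 leap = 30×365 + 9×366 = 14244 days.
Total: 76 + 14244 + 332 = 14652 days.
14652 mod 7 = 1, so 1 day after Saturday is Sunday.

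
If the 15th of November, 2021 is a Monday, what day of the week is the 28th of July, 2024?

Sunday

November 15, 2021 → November 15, 2022: 365 days.
November 15, 2022 → November 15, 2023: 365 days.
November 2023: 30 − 15 = 15 days remain.
Then December (31), January (31), February 2024 (29), March (31), April (30), May (31), June (30): 31 + 31 + 29 + 31 + 30 + 31 + 30 = 213 days.
July 1–28, 2024: 28 days.
Residual: 256 days.
Total: 986 days.
986 mod 7 = 6, so 6 days after Monday is Sunday.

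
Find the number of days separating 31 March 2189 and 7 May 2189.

March 2189: 31 − 31 = 0 days remain.
Then April (30): 30 days.
May 1–7, 2189: 7 days.
Total: 0 + 30 + 7 = 37 days.

37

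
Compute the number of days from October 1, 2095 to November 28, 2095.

58

October 2095: 31 − 1 = 30 days remain.
November 1–28, 2095: 28 days.
Total: 30 + 28 = 58 days.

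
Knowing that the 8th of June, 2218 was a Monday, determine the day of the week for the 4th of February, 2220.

Friday

Day-of-year of June 8, 2218: 159.
Day-of-year of February 4, 2220: 35.
2218 has 365 days, so 365 − 159 = 206 days remain in 2218.
Full years: 2219: 365. Sum = 365.
Total: 206 + 365 + 35 = 606 days.
606 mod 7 = 4, so 4 days after Monday is Friday.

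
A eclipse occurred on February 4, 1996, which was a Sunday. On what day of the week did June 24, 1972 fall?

Count forward from the earlier date (June 24, 1972) to the later (February 4, 1996):
Day-of-year of June 24, 1972: 176.
Day-of-year of February 4, 1996: 35.
1972 has 366 days, so 366 − 176 = 190 days remain in 1972.
Full years 1973–1995: 18 common + 5 leap = 18×365 + 5×366 = 8400 days.
Total: 190 + 8400 + 35 = 8625 days.
8625 mod 7 = 1, so 1 day before Sunday is Saturday.

Saturday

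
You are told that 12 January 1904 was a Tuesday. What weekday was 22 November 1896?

Count forward from the earlier date (November 22, 1896) to the later (January 12, 1904):
From November 22, 1896 to November 22, 1903: 7 years, of which 0 contain a Feb 29 — 7×365 + 0×366 = 2555 days.
(1900 is not a leap year (divisible by 100 but not 400).)
November 1903: 30 − 22 = 8 days remain.
Then December (31): 31 days.
January 1–12, 1904: 12 days.
Residual: 51 days.
Total: 2606 days.
2606 mod 7 = 2, so 2 days before Tuesday is Sunday.

Sunday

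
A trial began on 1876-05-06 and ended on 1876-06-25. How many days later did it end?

50

May 1876: 31 − 6 = 25 days remain.
June 1–25, 1876: 25 days.
Total: 25 + 25 = 50 days.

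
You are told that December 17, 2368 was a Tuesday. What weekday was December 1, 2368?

Count forward from the earlier date (December 1, 2368) to the later (December 17, 2368):
Within December 2368: 17 − 1 = 16 days.
16 mod 7 = 2, so 2 days before Tuesday is Sunday.

Sunday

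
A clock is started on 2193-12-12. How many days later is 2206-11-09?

4714

Day-of-year of December 12, 2193: 346.
Day-of-year of November 9, 2206: 313.
2193 has 365 days, so 365 − 346 = 19 days remain in 2193.
Full years 2194–2205: 10 common + 2 leap = 10×365 + 2×366 = 4382 days.
Total: 19 + 4382 + 313 = 4714 days.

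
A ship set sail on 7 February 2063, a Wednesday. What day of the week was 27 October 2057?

Saturday

Count forward from the earlier date (October 27, 2057) to the later (February 7, 2063):
Day-of-year of October 27, 2057: 300.
Day-of-year of February 7, 2063: 38.
2057 has 365 days, so 365 − 300 = 65 days remain in 2057.
Full years: 2058: 365; 2059: 365; 2060: 366; 2061: 365; 2062: 365. Sum = 1826.
Total: 65 + 1826 + 38 = 1929 days.
1929 mod 7 = 4, so 4 days before Wednesday is Saturday.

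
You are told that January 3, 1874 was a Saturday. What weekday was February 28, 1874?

January 1874: 31 − 3 = 28 days remain.
February 1–28, 1874: 28 days (1874 is not a leap year).
Total: 28 + 28 = 56 days.
56 is a multiple of 7, so February 28, 1874 falls on the same weekday: Saturday.

Saturday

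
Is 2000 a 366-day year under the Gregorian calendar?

2000 is a leap year (divisible by 400).

Yes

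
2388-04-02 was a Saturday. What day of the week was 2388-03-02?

Count forward from the earlier date (March 2, 2388) to the later (April 2, 2388):
March 2388: 31 − 2 = 29 days remain.
April 1–2, 2388: 2 days.
Total: 29 + 2 = 31 days.
31 mod 7 = 3, so 3 days before Saturday is Wednesday.

Wednesday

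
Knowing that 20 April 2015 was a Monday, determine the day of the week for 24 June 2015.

April 2015: 30 − 20 = 10 days remain.
Then May (31): 31 days.
June 1–24, 2015: 24 days.
Total: 10 + 31 + 24 = 65 days.
65 mod 7 = 2, so 2 days after Monday is Wednesday.

Wednesday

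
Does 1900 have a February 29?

1900 is not a leap year (divisible by 100 but not 400).

No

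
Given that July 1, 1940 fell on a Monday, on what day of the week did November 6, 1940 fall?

Wednesday

July 1940: 31 − 1 = 30 days remain.
Then August (31), September (30), October (31): 31 + 30 + 31 = 92 days.
November 1–6, 1940: 6 days.
Total: 30 + 92 + 6 = 128 days.
128 mod 7 = 2, so 2 days after Monday is Wednesday.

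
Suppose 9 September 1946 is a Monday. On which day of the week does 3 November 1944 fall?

Count forward from the earlier date (November 3, 1944) to the later (September 9, 1946):
November 1944: 30 − 3 = 27 days remain.
Then 21 full months totalling 639 days.
September 1–9, 1946: 9 days.
Total: 27 + 639 + 9 = 675 days.
675 mod 7 = 3, so 3 days before Monday is Friday.

Friday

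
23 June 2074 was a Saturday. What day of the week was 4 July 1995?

Count forward from the earlier date (July 4, 1995) to the later (June 23, 2074):
Day-of-year of July 4, 1995: 185.
Day-of-year of June 23, 2074: 174.
1995 has 365 days, so 365 − 185 = 180 days remain in 1995.
Full years 1996–2073: 58 common + 20 leap = 58×365 + 20×366 = 28490 days.
Total: 180 + 28490 + 174 = 28844 days.
28844 mod 7 = 4, so 4 days before Saturday is Tuesday.

Tuesday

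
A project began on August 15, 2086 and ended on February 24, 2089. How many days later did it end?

Day-of-year of August 15, 2086: 227.
Day-of-year of February 24, 2089: 55.
2086 has 365 days, so 365 − 227 = 138 days remain in 2086.
Full years: 2087: 365; 2088: 366. Sum = 731.
Total: 138 + 731 + 55 = 924 days.

924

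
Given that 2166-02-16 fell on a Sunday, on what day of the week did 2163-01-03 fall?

Count forward from the earlier date (January 3, 2163) to the later (February 16, 2166):
January 3, 2163 → January 3, 2164: 365 days.
January 3, 2164 → January 3, 2165: 366 days (2164 is a leap year).
January 3, 2165 → January 3, 2166: 365 days.
January 2166: 31 − 3 = 28 days remain.
February 1–16, 2166: 16 days (2166 is not a leap year).
Residual: 44 days.
Total: 1140 days.
1140 mod 7 = 6, so 6 days before Sunday is Monday.

Monday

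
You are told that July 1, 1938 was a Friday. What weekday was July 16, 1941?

Wednesday

Day-of-year of July 1, 1938: 182.
Day-of-year of July 16, 1941: 197.
1938 has 365 days, so 365 − 182 = 183 days remain in 1938.
Full years: 1939: 365; 1940: 366. Sum = 731.
Total: 183 + 731 + 197 = 1111 days.
1111 mod 7 = 5, so 5 days after Friday is Wednesday.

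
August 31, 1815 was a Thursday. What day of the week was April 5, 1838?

Thursday

From August 31, 1815 to August 31, 1837: 22 years, of which 6 contain a Feb 29 — 16×365 + 6×366 = 8036 days.
August 1837: 31 − 31 = 0 days remain.
Then September (30), October (31), November (30), December (31), January (31), February 1838 (28), March (31): 30 + 31 + 30 + 31 + 31 + 28 + 31 = 212 days.
April 1–5, 1838: 5 days.
Residual: 217 days.
Total: 8253 days.
8253 is a multiple of 7, so April 5, 1838 falls on the same weekday: Thursday.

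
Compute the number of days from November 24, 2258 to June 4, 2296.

From November 24, 2258 to November 24, 2295: 37 years, of which 9 contain a Feb 29 — 28×365 + 9×366 = 13514 days.
November 2295: 30 − 24 = 6 days remain.
Then December (31), January (31), February 2296 (29), March (31), April (30), May (31): 31 + 31 + 29 + 31 + 30 + 31 = 183 days.
June 1–4, 2296: 4 days.
Residual: 193 days.
Total: 13707 days.

13707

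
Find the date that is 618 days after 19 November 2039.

29 July 2041

Count 618 days after November 19, 2039:
November 19, 2039 → November 19, 2040: 366 days (2040 is a leap year).
November 2040: 30 − 19 = 11 days remain.
Then December (31), January (31), February 2041 (28), March (31), April (30), May (31), June (30): 31 + 31 + 28 + 31 + 30 + 31 + 30 = 212 days.
July 1–29, 2041: 29 days.
Residual: 252 days.
Total: 618 days.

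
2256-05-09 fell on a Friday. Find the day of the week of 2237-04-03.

Count forward from the earlier date (April 3, 2237) to the later (May 9, 2256):
From April 3, 2237 to April 3, 2256: 19 years, of which 5 contain a Feb 29 — 14×365 + 5×366 = 6940 days.
April 2256: 30 − 3 = 27 days remain.
May 1–9, 2256: 9 days.
Residual: 36 days.
Total: 6976 days.
6976 mod 7 = 4, so 4 days before Friday is Monday.

Monday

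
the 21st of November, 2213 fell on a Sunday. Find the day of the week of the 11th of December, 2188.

Thursday

Count forward from the earlier date (December 11, 2188) to the later (November 21, 2213):
From December 11, 2188 to December 11, 2212: 24 years, of which 5 contain a Feb 29 — 19×365 + 5×366 = 8765 days.
(2200 is not a leap year (divisible by 100 but not 400).)
December 2212: 31 − 11 = 20 days remain.
Then 10 full months totalling 304 days.
November 1–21, 2213: 21 days.
Residual: 345 days.
Total: 9110 days.
9110 mod 7 = 3, so 3 days before Sunday is Thursday.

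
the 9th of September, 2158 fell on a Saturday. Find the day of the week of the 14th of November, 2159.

Wednesday

Day-of-year of September 9, 2158: 252.
Day-of-year of November 14, 2159: 318.
2158 has 365 days, so 365 − 252 = 113 days remain in 2158.
Total: 113 + 318 = 431 days.
431 mod 7 = 4, so 4 days after Saturday is Wednesday.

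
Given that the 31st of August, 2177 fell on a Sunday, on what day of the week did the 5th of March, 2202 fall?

Friday

From August 31, 2177 to August 31, 2201: 24 years, of which 5 contain a Feb 29 — 19×365 + 5×366 = 8765 days.
(2200 is not a leap year (divisible by 100 but not 400).)
August 2201: 31 − 31 = 0 days remain.
Then September (30), October (31), November (30), December (31), January (31), February 2202 (28): 30 + 31 + 30 + 31 + 31 + 28 = 181 days.
March 1–5, 2202: 5 days.
Residual: 186 days.
Total: 8951 days.
8951 mod 7 = 5, so 5 days after Sunday is Friday.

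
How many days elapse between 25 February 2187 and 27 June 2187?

February 2187: 28 − 25 = 3 days remain (2187 is not a leap year, so February has 28 days).
Then March (31), April (30), May (31): 31 + 30 + 31 = 92 days.
June 1–27, 2187: 27 days.
Total: 3 + 92 + 27 = 122 days.

122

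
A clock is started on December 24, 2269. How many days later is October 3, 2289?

7223

From December 24, 2269 to December 24, 2288: 19 years, of which 5 contain a Feb 29 — 14×365 + 5×366 = 6940 days.
December 2288: 31 − 24 = 7 days remain.
Then 9 full months totalling 273 days.
October 1–3, 2289: 3 days.
Residual: 283 days.
Total: 7223 days.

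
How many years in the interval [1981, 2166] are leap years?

Years divisible by 4: 1984, 1988, …, 2164 — 46 in all.
Of these, 2100 is divisible by 100 but not 400, so not leap.
2000 is divisible by 400, so still leap.
Leap years: 46 − 1 = 45.

45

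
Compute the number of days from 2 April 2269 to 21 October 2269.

202

April 2269: 30 − 2 = 28 days remain.
Then May (31), June (30), July (31), August (31), September (30): 31 + 30 + 31 + 31 + 30 = 153 days.
October 1–21, 2269: 21 days.
Total: 28 + 153 + 21 = 202 days.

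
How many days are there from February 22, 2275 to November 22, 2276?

639

February 22, 2275 → February 22, 2276: 365 days.
February 2276: 29 − 22 = 7 days remain (2276 is a leap year, so February has 29 days).
Then March (31), April (30), May (31), June (30), July (31), August (31), September (30), October (31): 31 + 30 + 31 + 30 + 31 + 31 + 30 + 31 = 245 days.
November 1–22, 2276: 22 days.
Residual: 274 days.
Total: 639 days.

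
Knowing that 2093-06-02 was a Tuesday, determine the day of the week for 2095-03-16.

June 2, 2093 → June 2, 2094: 365 days.
June 2094: 30 − 2 = 28 days remain.
Then July (31), August (31), September (30), October (31), November (30), December (31), January (31), February 2095 (28): 31 + 31 + 30 + 31 + 30 + 31 + 31 + 28 = 243 days.
March 1–16, 2095: 16 days.
Residual: 287 days.
Total: 652 days.
652 mod 7 = 1, so 1 day after Tuesday is Wednesday.

Wednesday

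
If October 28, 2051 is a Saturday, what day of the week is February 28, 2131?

Wednesday

From October 28, 2051 to October 28, 2130: 79 years, of which 19 contain a Feb 29 — 60×365 + 19×366 = 28854 days.
(2100 is not a leap year (divisible by 100 but not 400).)
October 2130: 31 − 28 = 3 days remain.
Then November (30), December (31), January (31): 30 + 31 + 31 = 92 days.
February 1–28, 2131: 28 days (2131 is not a leap year).
Residual: 123 days.
Total: 28977 days.
28977 mod 7 = 4, so 4 days after Saturday is Wednesday.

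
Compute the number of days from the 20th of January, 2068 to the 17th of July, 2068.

179

January 2068: 31 − 20 = 11 days remain.
Then February 2068 (29), March (31), April (30), May (31), June (30): 29 + 31 + 30 + 31 + 30 = 151 days.
July 1–17, 2068: 17 days.
Total: 11 + 151 + 17 = 179 days.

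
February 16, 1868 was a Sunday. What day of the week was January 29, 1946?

From February 16, 1868 to February 16, 1945: 77 years, of which 19 contain a Feb 29 — 58×365 + 19×366 = 28124 days.
(1900 is not a leap year (divisible by 100 but not 400).)
February 1945: 28 − 16 = 12 days remain (1945 is not a leap year, so February has 28 days).
Then 10 full months totalling 306 days.
January 1–29, 1946: 29 days.
Residual: 347 days.
Total: 28471 days.
28471 mod 7 = 2, so 2 days after Sunday is Tuesday.

Tuesday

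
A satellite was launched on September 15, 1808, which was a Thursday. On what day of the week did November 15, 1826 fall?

Day-of-year of September 15, 1808: 259.
Day-of-year of November 15, 1826: 319.
1808 has 366 days, so 366 − 259 = 107 days remain in 1808.
Full years 1809–1825: 13 common + 4 leap = 13×365 + 4×366 = 6209 days.
Total: 107 + 6209 + 319 = 6635 days.
6635 mod 7 = 6, so 6 days after Thursday is Wednesday.

Wednesday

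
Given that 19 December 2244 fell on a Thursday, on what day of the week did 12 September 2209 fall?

Tuesday

Count forward from the earlier date (September 12, 2209) to the later (December 19, 2244):
Day-of-year of September 12, 2209: 255.
Day-of-year of December 19, 2244: 354.
2209 has 365 days, so 365 − 255 = 110 days remain in 2209.
Full years 2210–2243: 26 common + 8 leap = 26×365 + 8×366 = 12418 days.
Total: 110 + 12418 + 354 = 12882 days.
12882 mod 7 = 2, so 2 days before Thursday is Tuesday.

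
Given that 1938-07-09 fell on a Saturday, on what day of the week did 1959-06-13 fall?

Saturday

From July 9, 1938 to July 9, 1958: 20 years, of which 5 contain a Feb 29 — 15×365 + 5×366 = 7305 days.
July 1958: 31 − 9 = 22 days remain.
Then 10 full months totalling 304 days.
June 1–13, 1959: 13 days.
Residual: 339 days.
Total: 7644 days.
7644 is a multiple of 7, so 1959-06-13 falls on the same weekday: Saturday.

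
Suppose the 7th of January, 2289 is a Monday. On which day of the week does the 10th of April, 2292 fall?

Sunday

Day-of-year of January 7, 2289: 7.
Day-of-year of April 10, 2292: 101.
2289 has 365 days, so 365 − 7 = 358 days remain in 2289.
Full years: 2290: 365; 2291: 365. Sum = 730.
Total: 358 + 730 + 101 = 1189 days.
1189 mod 7 = 6, so 6 days after Monday is Sunday.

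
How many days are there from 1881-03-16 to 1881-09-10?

178

March 1881: 31 − 16 = 15 days remain.
Then April (30), May (31), June (30), July (31), August (31): 30 + 31 + 30 + 31 + 31 = 153 days.
September 1–10, 1881: 10 days.
Total: 15 + 153 + 10 = 178 days.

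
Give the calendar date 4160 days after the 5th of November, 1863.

the 27th of March, 1875

Count 4160 days after November 5, 1863:
Day-of-year of November 5, 1863: 309.
Day-of-year of March 27, 1875: 86.
1863 has 365 days, so 365 − 309 = 56 days remain in 1863.
Full years 1864–1874: 8 common + 3 leap = 8×365 + 3×366 = 4018 days.
Total: 56 + 4018 + 86 = 4160 days.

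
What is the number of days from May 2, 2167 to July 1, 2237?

25627

Day-of-year of May 2, 2167: 122.
Day-of-year of July 1, 2237: 182.
2167 has 365 days, so 365 − 122 = 243 days remain in 2167.
Full years 2168–2236: 52 common + 17 leap = 52×365 + 17×366 = 25202 days.
Total: 243 + 25202 + 182 = 25627 days.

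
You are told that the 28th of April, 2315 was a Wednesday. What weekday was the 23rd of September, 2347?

From April 28, 2315 to April 28, 2347: 32 years, of which 8 contain a Feb 29 — 24×365 + 8×366 = 11688 days.
April 2347: 30 − 28 = 2 days remain.
Then May (31), June (30), July (31), August (31): 31 + 30 + 31 + 31 = 123 days.
September 1–23, 2347: 23 days.
Residual: 148 days.
Total: 11836 days.
11836 mod 7 = 6, so 6 days after Wednesday is Tuesday.

Tuesday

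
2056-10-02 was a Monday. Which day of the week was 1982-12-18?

Saturday

Count forward from the earlier date (December 18, 1982) to the later (October 2, 2056):
From December 18, 1982 to December 18, 2055: 73 years, of which 18 contain a Feb 29 — 55×365 + 18×366 = 26663 days.
(2000 is a leap year (divisible by 400).)
December 2055: 31 − 18 = 13 days remain.
Then 9 full months totalling 274 days.
October 1–2, 2056: 2 days.
Residual: 289 days.
Total: 26952 days.
26952 mod 7 = 2, so 2 days before Monday is Saturday.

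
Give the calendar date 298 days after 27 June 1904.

21 April 1905

Count 298 days after June 27, 1904:
June 1904: 30 − 27 = 3 days remain.
Then 9 full months totalling 274 days.
April 1–21, 1905: 21 days.
Total: 3 + 274 + 21 = 298 days.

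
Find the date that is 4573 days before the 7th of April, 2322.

the 29th of September, 2309

Count 4573 days before April 7, 2322:
From September 29, 2309 to September 29, 2321: 12 years, of which 3 contain a Feb 29 — 9×365 + 3×366 = 4383 days.
September 2321: 30 − 29 = 1 day remains.
Then October (31), November (30), December (31), January (31), February 2322 (28), March (31): 31 + 30 + 31 + 31 + 28 + 31 = 182 days.
April 1–7, 2322: 7 days.
Residual: 190 days.
Total: 4573 days.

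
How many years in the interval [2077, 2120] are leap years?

Years divisible by 4 in [2077, 2120]: 2080, 2084, 2088, 2092, 2096, 2100, 2104, 2108, 2112, 2116, 2120.
Of these, 2100 is divisible by 100 but not 400, so not leap.
Leap years: 11 − 1 = 10.

10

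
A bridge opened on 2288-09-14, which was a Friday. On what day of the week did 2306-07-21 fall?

From September 14, 2288 to September 14, 2305: 17 years, of which 3 contain a Feb 29 — 14×365 + 3×366 = 6208 days.
(2300 is not a leap year (divisible by 100 but not 400).)
September 2305: 30 − 14 = 16 days remain.
Then 9 full months totalling 273 days.
July 1–21, 2306: 21 days.
Residual: 310 days.
Total: 6518 days.
6518 mod 7 = 1, so 1 day after Friday is Saturday.

Saturday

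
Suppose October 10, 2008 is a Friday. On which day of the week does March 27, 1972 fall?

Monday

Count forward from the earlier date (March 27, 1972) to the later (October 10, 2008):
Day-of-year of March 27, 1972: 87.
Day-of-year of October 10, 2008: 284.
1972 has 366 days, so 366 − 87 = 279 days remain in 1972.
Full years 1973–2007: 27 common + 8 leap = 27×365 + 8×366 = 12783 days.
Total: 279 + 12783 + 284 = 13346 days.
13346 mod 7 = 4, so 4 days before Friday is Monday.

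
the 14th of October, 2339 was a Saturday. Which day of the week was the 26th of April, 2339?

Wednesday

Count forward from the earlier date (April 26, 2339) to the later (October 14, 2339):
April 2339: 30 − 26 = 4 days remain.
Then May (31), June (30), July (31), August (31), September (30): 31 + 30 + 31 + 31 + 30 = 153 days.
October 1–14, 2339: 14 days.
Total: 4 + 153 + 14 = 171 days.
171 mod 7 = 3, so 3 days before Saturday is Wednesday.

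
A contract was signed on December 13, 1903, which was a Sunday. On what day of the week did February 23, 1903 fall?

Monday

Count forward from the earlier date (February 23, 1903) to the later (December 13, 1903):
February 1903: 28 − 23 = 5 days remain (1903 is not a leap year, so February has 28 days).
Then 9 full months totalling 275 days.
December 1–13, 1903: 13 days.
Total: 5 + 275 + 13 = 293 days.
293 mod 7 = 6, so 6 days before Sunday is Monday.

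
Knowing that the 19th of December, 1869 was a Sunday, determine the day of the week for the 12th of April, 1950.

Wednesday

From December 19, 1869 to December 19, 1949: 80 years, of which 19 contain a Feb 29 — 61×365 + 19×366 = 29219 days.
(1900 is not a leap year (divisible by 100 but not 400).)
December 1949: 31 − 19 = 12 days remain.
Then January (31), February 1950 (28), March (31): 31 + 28 + 31 = 90 days.
April 1–12, 1950: 12 days.
Residual: 114 days.
Total: 29333 days.
29333 mod 7 = 3, so 3 days after Sunday is Wednesday.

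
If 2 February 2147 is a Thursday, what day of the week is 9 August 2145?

Monday

Count forward from the earlier date (August 9, 2145) to the later (February 2, 2147):
Day-of-year of August 9, 2145: 221.
Day-of-year of February 2, 2147: 33.
2145 has 365 days, so 365 − 221 = 144 days remain in 2145.
Full years: 2146: 365. Sum = 365.
Total: 144 + 365 + 33 = 542 days.
542 mod 7 = 3, so 3 days before Thursday is Monday.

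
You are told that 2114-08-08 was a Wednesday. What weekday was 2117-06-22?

Day-of-year of August 8, 2114: 220.
Day-of-year of June 22, 2117: 173.
2114 has 365 days, so 365 − 220 = 145 days remain in 2114.
Full years: 2115: 365; 2116: 366. Sum = 731.
Total: 145 + 731 + 173 = 1049 days.
1049 mod 7 = 6, so 6 days after Wednesday is Tuesday.

Tuesday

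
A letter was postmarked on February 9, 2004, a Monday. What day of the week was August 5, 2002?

Monday

Count forward from the earlier date (August 5, 2002) to the later (February 9, 2004):
Day-of-year of August 5, 2002: 217.
Day-of-year of February 9, 2004: 40.
2002 has 365 days, so 365 − 217 = 148 days remain in 2002.
Full years: 2003: 365. Sum = 365.
Total: 148 + 365 + 40 = 553 days.
553 is a multiple of 7, so August 5, 2002 falls on the same weekday: Monday.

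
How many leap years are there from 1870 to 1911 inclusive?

Years divisible by 4 in [1870, 1911]: 1872, 1876, 1880, 1884, 1888, 1892, 1896, 1900, 1904, 1908.
Of these, 1900 is divisible by 100 but not 400, so not leap.
Leap years: 10 − 1 = 9.

9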